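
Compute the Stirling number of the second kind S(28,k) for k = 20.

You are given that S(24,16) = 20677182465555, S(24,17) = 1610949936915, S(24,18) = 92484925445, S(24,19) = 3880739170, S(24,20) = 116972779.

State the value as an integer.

@25  (25,17):1610949936915·17+20677182465555→48063331393110, (25,18):92484925445·18+1610949936915→3275678594925, (25,19):3880739170·19+92484925445→166218969675, (25,20):116972779·20+3880739170→6220194750
@26  (26,18):3275678594925·18+48063331393110→107025546101760, (26,19):166218969675·19+3275678594925→6433839018750, (26,20):6220194750·20+166218969675→290622864675
@27  (27,19):6433839018750·19+107025546101760→229268487458010, (27,20):290622864675·20+6433839018750→12246296312250
@28  (28,20):12246296312250·20+229268487458010→474194413703010
Read S(28,20) = 474194413703010.

474194413703010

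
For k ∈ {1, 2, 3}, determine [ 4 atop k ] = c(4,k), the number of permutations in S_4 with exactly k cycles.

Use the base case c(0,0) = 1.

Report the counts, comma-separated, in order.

@1  (1,1):0·0+1→1
@2  (2,1):1·1+0→1, (2,2):0·1+1→1
@3  (3,1):1·2+0→2, (3,2):1·2+1→3, (3,3):0·2+1→1
@4  (4,1):2·3+0→6, (4,2):3·3+2→11, (4,3):1·3+3→6
Read c(4,1) = 6, c(4,2) = 11, c(4,3) = 6.

6, 11, 6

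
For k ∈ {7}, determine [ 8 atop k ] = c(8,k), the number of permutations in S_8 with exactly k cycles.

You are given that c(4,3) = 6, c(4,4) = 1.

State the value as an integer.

28

[5] T[5,4]:4*1+6=10 · T[5,5]:4*0+1=1
[6] T[6,5]:5*1+10=15 · T[6,6]:5*0+1=1
[7] T[7,6]:6*1+15=21 · T[7,7]:6*0+1=1
[8] T[8,7]:7*1+21=28
Read c(8,7) = 28.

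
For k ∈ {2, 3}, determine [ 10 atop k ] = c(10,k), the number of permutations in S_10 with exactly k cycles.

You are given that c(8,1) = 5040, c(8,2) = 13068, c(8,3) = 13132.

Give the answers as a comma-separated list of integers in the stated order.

[9] T[9,1]:8*5040+0=40320 · T[9,2]:8*13068+5040=109584 · T[9,3]:8*13132+13068=118124
[10] T[10,2]:9*109584+40320=1026576 · T[10,3]:9*118124+109584=1172700
Read c(10,2) = 1026576, c(10,3) = 1172700.

1026576, 1172700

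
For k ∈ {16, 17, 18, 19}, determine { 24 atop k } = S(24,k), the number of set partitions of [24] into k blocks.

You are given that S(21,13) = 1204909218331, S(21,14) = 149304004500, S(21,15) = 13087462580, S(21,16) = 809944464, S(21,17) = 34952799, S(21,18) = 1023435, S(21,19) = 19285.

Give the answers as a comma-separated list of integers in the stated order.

20677182465555, 1610949936915, 92484925445, 3880739170

r22: T_22,14=14×149304004500+1204909218331=3295165281331; T_22,15=15×13087462580+149304004500=345615943200; T_22,16=16×809944464+13087462580=26046574004; T_22,17=17×34952799+809944464=1404142047; T_22,18=18×1023435+34952799=53374629; T_22,19=19×19285+1023435=1389850
r23: T_23,15=15×345615943200+3295165281331=8479404429331; T_23,16=16×26046574004+345615943200=762361127264; T_23,17=17×1404142047+26046574004=49916988803; T_23,18=18×53374629+1404142047=2364885369; T_23,19=19×1389850+53374629=79781779
r24: T_24,16=16×762361127264+8479404429331=20677182465555; T_24,17=17×49916988803+762361127264=1610949936915; T_24,18=18×2364885369+49916988803=92484925445; T_24,19=19×79781779+2364885369=3880739170
Read S(24,16) = 20677182465555, S(24,17) = 1610949936915, S(24,18) = 92484925445, S(24,19) = 3880739170.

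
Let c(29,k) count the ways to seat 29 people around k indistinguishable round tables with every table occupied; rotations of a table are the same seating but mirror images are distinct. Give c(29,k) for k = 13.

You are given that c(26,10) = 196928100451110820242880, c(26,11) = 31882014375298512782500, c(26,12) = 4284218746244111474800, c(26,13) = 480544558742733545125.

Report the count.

21590257290787088602515180

@27  (27,11):31882014375298512782500·26+196928100451110820242880→1025860474208872152587880, (27,12):4284218746244111474800·26+31882014375298512782500→143271701777645411127300, (27,13):480544558742733545125·26+4284218746244111474800→16778377273555183648050
@28  (28,12):143271701777645411127300·27+1025860474208872152587880→4894196422205298253024980, (28,13):16778377273555183648050·27+143271701777645411127300→596287888163635369624650
@29  (29,13):596287888163635369624650·28+4894196422205298253024980→21590257290787088602515180
Read c(29,13) = 21590257290787088602515180.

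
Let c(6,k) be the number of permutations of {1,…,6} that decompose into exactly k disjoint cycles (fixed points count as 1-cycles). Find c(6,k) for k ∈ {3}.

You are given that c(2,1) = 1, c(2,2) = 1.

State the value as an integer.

@3  (3,1):1·2+0→2, (3,2):1·2+1→3, (3,3):0·2+1→1
@4  (4,1):2·3+0→6, (4,2):3·3+2→11, (4,3):1·3+3→6
@5  (5,2):11·4+6→50, (5,3):6·4+11→35
@6  (6,3):35·5+50→225
Read c(6,3) = 225.

225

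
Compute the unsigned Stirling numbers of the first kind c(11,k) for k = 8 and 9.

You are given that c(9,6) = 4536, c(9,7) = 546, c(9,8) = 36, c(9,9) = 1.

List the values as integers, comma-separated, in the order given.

i=10: T(10,7)=4536+9·546=9450 | T(10,8)=546+9·36=870 | T(10,9)=36+9·1=45
i=11: T(11,8)=9450+10·870=18150 | T(11,9)=870+10·45=1320
Read c(11,8) = 18150, c(11,9) = 1320.

18150, 1320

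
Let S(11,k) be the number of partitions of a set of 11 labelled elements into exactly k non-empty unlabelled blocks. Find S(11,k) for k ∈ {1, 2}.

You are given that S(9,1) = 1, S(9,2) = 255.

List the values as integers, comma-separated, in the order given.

1, 1023

r10: T_10,1=1×1+0=1; T_10,2=2×255+1=511
r11: T_11,1=1×1+0=1; T_11,2=2×511+1=1023
Read S(11,1) = 1, S(11,2) = 1023.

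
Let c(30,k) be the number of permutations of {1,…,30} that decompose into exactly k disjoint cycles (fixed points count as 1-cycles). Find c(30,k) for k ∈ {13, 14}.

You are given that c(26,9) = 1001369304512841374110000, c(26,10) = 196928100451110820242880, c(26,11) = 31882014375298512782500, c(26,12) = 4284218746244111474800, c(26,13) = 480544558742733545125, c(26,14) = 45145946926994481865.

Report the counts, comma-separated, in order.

[27] T[27,10]:26*196928100451110820242880+1001369304512841374110000=6121499916241722700424880 · T[27,11]:26*31882014375298512782500+196928100451110820242880=1025860474208872152587880 · T[27,12]:26*4284218746244111474800+31882014375298512782500=143271701777645411127300 · T[27,13]:26*480544558742733545125+4284218746244111474800=16778377273555183648050 · T[27,14]:26*45145946926994481865+480544558742733545125=1654339178844590073615
[28] T[28,11]:27*1025860474208872152587880+6121499916241722700424880=33819732719881270820297640 · T[28,12]:27*143271701777645411127300+1025860474208872152587880=4894196422205298253024980 · T[28,13]:27*16778377273555183648050+143271701777645411127300=596287888163635369624650 · T[28,14]:27*1654339178844590073615+16778377273555183648050=61445535102359115635655
[29] T[29,12]:28*4894196422205298253024980+33819732719881270820297640=170857232541629621904997080 · T[29,13]:28*596287888163635369624650+4894196422205298253024980=21590257290787088602515180 · T[29,14]:28*61445535102359115635655+596287888163635369624650=2316762871029690607422990
[30] T[30,13]:29*21590257290787088602515180+170857232541629621904997080=796974693974455191377937300 · T[30,14]:29*2316762871029690607422990+21590257290787088602515180=88776380550648116217781890
Read c(30,13) = 796974693974455191377937300, c(30,14) = 88776380550648116217781890.

796974693974455191377937300, 88776380550648116217781890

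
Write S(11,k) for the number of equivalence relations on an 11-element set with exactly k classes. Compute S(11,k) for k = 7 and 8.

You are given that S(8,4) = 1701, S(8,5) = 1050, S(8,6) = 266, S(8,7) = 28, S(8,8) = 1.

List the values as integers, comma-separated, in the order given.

r9: T_9,5=5×1050+1701=6951; T_9,6=6×266+1050=2646; T_9,7=7×28+266=462; T_9,8=8×1+28=36
r10: T_10,6=6×2646+6951=22827; T_10,7=7×462+2646=5880; T_10,8=8×36+462=750
r11: T_11,7=7×5880+22827=63987; T_11,8=8×750+5880=11880
Read S(11,7) = 63987, S(11,8) = 11880.

63987, 11880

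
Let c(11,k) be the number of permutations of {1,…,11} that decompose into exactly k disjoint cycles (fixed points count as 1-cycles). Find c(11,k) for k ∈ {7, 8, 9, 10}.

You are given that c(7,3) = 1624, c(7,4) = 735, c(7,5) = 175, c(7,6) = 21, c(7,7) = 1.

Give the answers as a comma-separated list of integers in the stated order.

157773, 18150, 1320, 55

r8: T_8,4=7×735+1624=6769; T_8,5=7×175+735=1960; T_8,6=7×21+175=322; T_8,7=7×1+21=28; T_8,8=7×0+1=1
r9: T_9,5=8×1960+6769=22449; T_9,6=8×322+1960=4536; T_9,7=8×28+322=546; T_9,8=8×1+28=36; T_9,9=8×0+1=1
r10: T_10,6=9×4536+22449=63273; T_10,7=9×546+4536=9450; T_10,8=9×36+546=870; T_10,9=9×1+36=45; T_10,10=9×0+1=1
r11: T_11,7=10×9450+63273=157773; T_11,8=10×870+9450=18150; T_11,9=10×45+870=1320; T_11,10=10×1+45=55
Read c(11,7) = 157773, c(11,8) = 18150, c(11,9) = 1320, c(11,10) = 55.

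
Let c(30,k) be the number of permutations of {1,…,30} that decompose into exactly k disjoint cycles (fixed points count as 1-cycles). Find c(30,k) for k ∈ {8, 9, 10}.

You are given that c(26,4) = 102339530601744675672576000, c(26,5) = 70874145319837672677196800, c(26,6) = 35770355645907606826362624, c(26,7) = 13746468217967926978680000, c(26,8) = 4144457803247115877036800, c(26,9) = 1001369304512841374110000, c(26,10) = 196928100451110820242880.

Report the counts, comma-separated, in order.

row 27: T[27][5]=26·70874145319837672677196800+102339530601744675672576000=1945067308917524165279692800  T[27][6]=26·35770355645907606826362624+70874145319837672677196800=1000903392113435450162625024  T[27][7]=26·13746468217967926978680000+35770355645907606826362624=393178529313073708272042624  T[27][8]=26·4144457803247115877036800+13746468217967926978680000=121502371102392939781636800  T[27][9]=26·1001369304512841374110000+4144457803247115877036800=30180059720580991603896800  T[27][10]=26·196928100451110820242880+1001369304512841374110000=6121499916241722700424880
row 28: T[28][6]=27·1000903392113435450162625024+1945067308917524165279692800=28969458895980281319670568448  T[28][7]=27·393178529313073708272042624+1000903392113435450162625024=11616723683566425573507775872  T[28][8]=27·121502371102392939781636800+393178529313073708272042624=3673742549077683082376236224  T[28][9]=27·30180059720580991603896800+121502371102392939781636800=936363983558079713086850400  T[28][10]=27·6121499916241722700424880+30180059720580991603896800=195460557459107504515368560
row 29: T[29][7]=28·11616723683566425573507775872+28969458895980281319670568448=354237722035840197377888292864  T[29][8]=28·3673742549077683082376236224+11616723683566425573507775872=114481515057741551880042390144  T[29][9]=28·936363983558079713086850400+3673742549077683082376236224=29891934088703915048808047424  T[29][10]=28·195460557459107504515368560+936363983558079713086850400=6409259592413089839517170080
row 30: T[30][8]=29·114481515057741551880042390144+354237722035840197377888292864=3674201658710345201899117607040  T[30][9]=29·29891934088703915048808047424+114481515057741551880042390144=981347603630155088295475765440  T[30][10]=29·6409259592413089839517170080+29891934088703915048808047424=215760462268683520394805979744
Read c(30,8) = 3674201658710345201899117607040, c(30,9) = 981347603630155088295475765440, c(30,10) = 215760462268683520394805979744.

3674201658710345201899117607040, 981347603630155088295475765440, 215760462268683520394805979744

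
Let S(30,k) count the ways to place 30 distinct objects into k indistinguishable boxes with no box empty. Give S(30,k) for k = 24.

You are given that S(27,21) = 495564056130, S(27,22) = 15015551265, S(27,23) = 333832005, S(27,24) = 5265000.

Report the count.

2157580085700

@28  (28,22):15015551265·22+495564056130→825906183960, (28,23):333832005·23+15015551265→22693687380, (28,24):5265000·24+333832005→460192005
@29  (29,23):22693687380·23+825906183960→1347860993700, (29,24):460192005·24+22693687380→33738295500
@30  (30,24):33738295500·24+1347860993700→2157580085700
Read S(30,24) = 2157580085700.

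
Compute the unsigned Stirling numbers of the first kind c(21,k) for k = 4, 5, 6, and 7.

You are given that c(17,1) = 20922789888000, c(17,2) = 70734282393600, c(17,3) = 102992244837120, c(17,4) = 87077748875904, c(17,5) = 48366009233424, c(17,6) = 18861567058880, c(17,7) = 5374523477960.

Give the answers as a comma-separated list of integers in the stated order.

12870931245150988800, 8037811822645051776, 3599979517947607200, 1206647803780373360

r18: T_18,1=17×20922789888000+0=355687428096000; T_18,2=17×70734282393600+20922789888000=1223405590579200; T_18,3=17×102992244837120+70734282393600=1821602444624640; T_18,4=17×87077748875904+102992244837120=1583313975727488; T_18,5=17×48366009233424+87077748875904=909299905844112; T_18,6=17×18861567058880+48366009233424=369012649234384; T_18,7=17×5374523477960+18861567058880=110228466184200
r19: T_19,2=18×1223405590579200+355687428096000=22376988058521600; T_19,3=18×1821602444624640+1223405590579200=34012249593822720; T_19,4=18×1583313975727488+1821602444624640=30321254007719424; T_19,5=18×909299905844112+1583313975727488=17950712280921504; T_19,6=18×369012649234384+909299905844112=7551527592063024; T_19,7=18×110228466184200+369012649234384=2353125040549984
r20: T_20,3=19×34012249593822720+22376988058521600=668609730341153280; T_20,4=19×30321254007719424+34012249593822720=610116075740491776; T_20,5=19×17950712280921504+30321254007719424=371384787345228000; T_20,6=19×7551527592063024+17950712280921504=161429736530118960; T_20,7=19×2353125040549984+7551527592063024=52260903362512720
r21: T_21,4=20×610116075740491776+668609730341153280=12870931245150988800; T_21,5=20×371384787345228000+610116075740491776=8037811822645051776; T_21,6=20×161429736530118960+371384787345228000=3599979517947607200; T_21,7=20×52260903362512720+161429736530118960=1206647803780373360
Read c(21,4) = 12870931245150988800, c(21,5) = 8037811822645051776, c(21,6) = 3599979517947607200, c(21,7) = 1206647803780373360.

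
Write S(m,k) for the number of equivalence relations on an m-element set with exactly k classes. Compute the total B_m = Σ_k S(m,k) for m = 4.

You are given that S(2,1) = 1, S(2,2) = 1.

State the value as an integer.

15

@3  (3,1):1·1+0→1, (3,2):1·2+1→3, (3,3):0·3+1→1
@4  (4,1):1·1+0→1, (4,2):3·2+1→7, (4,3):1·3+3→6, (4,4):0·4+1→1
B_4 = ΣS(4,k) = 1+7+6+1 = 15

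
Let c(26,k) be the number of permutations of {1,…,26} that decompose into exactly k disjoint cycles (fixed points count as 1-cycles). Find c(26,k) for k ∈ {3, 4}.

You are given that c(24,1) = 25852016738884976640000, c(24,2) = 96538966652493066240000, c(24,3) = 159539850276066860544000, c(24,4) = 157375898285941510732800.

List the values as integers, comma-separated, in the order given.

100480171548351161548800000, 102339530601744675672576000

row 25: T[25][2]=24·96538966652493066240000+25852016738884976640000=2342787216398718566400000  T[25][3]=24·159539850276066860544000+96538966652493066240000=3925495373278097719296000  T[25][4]=24·157375898285941510732800+159539850276066860544000=3936561409138663118131200
row 26: T[26][3]=25·3925495373278097719296000+2342787216398718566400000=100480171548351161548800000  T[26][4]=25·3936561409138663118131200+3925495373278097719296000=102339530601744675672576000
Read c(26,3) = 100480171548351161548800000, c(26,4) = 102339530601744675672576000.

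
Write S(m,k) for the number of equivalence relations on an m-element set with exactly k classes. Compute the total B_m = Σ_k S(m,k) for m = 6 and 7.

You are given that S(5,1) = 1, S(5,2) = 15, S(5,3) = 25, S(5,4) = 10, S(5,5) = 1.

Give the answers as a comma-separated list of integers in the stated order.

203, 877

r6: T_6,1=1×1+0=1; T_6,2=2×15+1=31; T_6,3=3×25+15=90; T_6,4=4×10+25=65; T_6,5=5×1+10=15; T_6,6=6×0+1=1
r7: T_7,1=1×1+0=1; T_7,2=2×31+1=63; T_7,3=3×90+31=301; T_7,4=4×65+90=350; T_7,5=5×15+65=140; T_7,6=6×1+15=21; T_7,7=7×0+1=1
B_6 = ΣS(6,k) = 1+31+90+65+15+1 = 203
B_7 = ΣS(7,k) = 1+63+301+350+140+21+1 = 877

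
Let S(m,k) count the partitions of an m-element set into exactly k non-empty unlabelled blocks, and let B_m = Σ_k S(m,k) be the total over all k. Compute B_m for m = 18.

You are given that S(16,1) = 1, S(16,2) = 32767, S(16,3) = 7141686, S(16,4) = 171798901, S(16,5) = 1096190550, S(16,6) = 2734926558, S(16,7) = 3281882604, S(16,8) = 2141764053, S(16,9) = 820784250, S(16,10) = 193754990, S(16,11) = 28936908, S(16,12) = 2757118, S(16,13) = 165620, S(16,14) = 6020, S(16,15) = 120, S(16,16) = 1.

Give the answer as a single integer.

682076806159

i=17: T(17,1)=0+1·1=1 | T(17,2)=1+2·32767=65535 | T(17,3)=32767+3·7141686=21457825 | T(17,4)=7141686+4·171798901=694337290 | T(17,5)=171798901+5·1096190550=5652751651 | T(17,6)=1096190550+6·2734926558=17505749898 | T(17,7)=2734926558+7·3281882604=25708104786 | T(17,8)=3281882604+8·2141764053=20415995028 | T(17,9)=2141764053+9·820784250=9528822303 | T(17,10)=820784250+10·193754990=2758334150 | T(17,11)=193754990+11·28936908=512060978 | T(17,12)=28936908+12·2757118=62022324 | T(17,13)=2757118+13·165620=4910178 | T(17,14)=165620+14·6020=249900 | T(17,15)=6020+15·120=7820 | T(17,16)=120+16·1=136 | T(17,17)=1+17·0=1
i=18: T(18,1)=0+1·1=1 | T(18,2)=1+2·65535=131071 | T(18,3)=65535+3·21457825=64439010 | T(18,4)=21457825+4·694337290=2798806985 | T(18,5)=694337290+5·5652751651=28958095545 | T(18,6)=5652751651+6·17505749898=110687251039 | T(18,7)=17505749898+7·25708104786=197462483400 | T(18,8)=25708104786+8·20415995028=189036065010 | T(18,9)=20415995028+9·9528822303=106175395755 | T(18,10)=9528822303+10·2758334150=37112163803 | T(18,11)=2758334150+11·512060978=8391004908 | T(18,12)=512060978+12·62022324=1256328866 | T(18,13)=62022324+13·4910178=125854638 | T(18,14)=4910178+14·249900=8408778 | T(18,15)=249900+15·7820=367200 | T(18,16)=7820+16·136=9996 | T(18,17)=136+17·1=153 | T(18,18)=1+18·0=1
B_18 = ΣS(18,k) = 1+131071+64439010+2798806985+28958095545+110687251039+197462483400+189036065010+106175395755+37112163803+8391004908+1256328866+125854638+8408778+367200+9996+153+1 = 682076806159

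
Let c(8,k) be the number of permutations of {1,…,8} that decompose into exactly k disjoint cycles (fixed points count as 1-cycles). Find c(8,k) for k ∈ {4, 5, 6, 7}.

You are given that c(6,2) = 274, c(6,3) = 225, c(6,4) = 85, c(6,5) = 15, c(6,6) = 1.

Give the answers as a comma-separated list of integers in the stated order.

row 7: T[7][3]=6·225+274=1624  T[7][4]=6·85+225=735  T[7][5]=6·15+85=175  T[7][6]=6·1+15=21  T[7][7]=6·0+1=1
row 8: T[8][4]=7·735+1624=6769  T[8][5]=7·175+735=1960  T[8][6]=7·21+175=322  T[8][7]=7·1+21=28
Read c(8,4) = 6769, c(8,5) = 1960, c(8,6) = 322, c(8,7) = 28.

6769, 1960, 322, 28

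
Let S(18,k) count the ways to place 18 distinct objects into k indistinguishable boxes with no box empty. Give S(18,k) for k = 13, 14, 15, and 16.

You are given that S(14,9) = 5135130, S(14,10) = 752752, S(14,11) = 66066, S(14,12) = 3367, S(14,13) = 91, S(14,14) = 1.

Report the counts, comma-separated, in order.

125854638, 8408778, 367200, 9996

row 15: T[15][10]=10·752752+5135130=12662650  T[15][11]=11·66066+752752=1479478  T[15][12]=12·3367+66066=106470  T[15][13]=13·91+3367=4550  T[15][14]=14·1+91=105  T[15][15]=15·0+1=1
row 16: T[16][11]=11·1479478+12662650=28936908  T[16][12]=12·106470+1479478=2757118  T[16][13]=13·4550+106470=165620  T[16][14]=14·105+4550=6020  T[16][15]=15·1+105=120  T[16][16]=16·0+1=1
row 17: T[17][12]=12·2757118+28936908=62022324  T[17][13]=13·165620+2757118=4910178  T[17][14]=14·6020+165620=249900  T[17][15]=15·120+6020=7820  T[17][16]=16·1+120=136
row 18: T[18][13]=13·4910178+62022324=125854638  T[18][14]=14·249900+4910178=8408778  T[18][15]=15·7820+249900=367200  T[18][16]=16·136+7820=9996
Read S(18,13) = 125854638, S(18,14) = 8408778, S(18,15) = 367200, S(18,16) = 9996.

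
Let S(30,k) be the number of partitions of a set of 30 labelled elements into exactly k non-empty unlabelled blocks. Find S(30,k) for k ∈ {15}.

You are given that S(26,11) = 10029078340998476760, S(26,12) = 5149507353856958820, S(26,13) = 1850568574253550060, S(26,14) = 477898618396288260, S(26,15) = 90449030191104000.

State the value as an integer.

12879868072770626040000

[27] T[27,12]:12*5149507353856958820+10029078340998476760=71823166587281982600 · T[27,13]:13*1850568574253550060+5149507353856958820=29206898819153109600 · T[27,14]:14*477898618396288260+1850568574253550060=8541149231801585700 · T[27,15]:15*90449030191104000+477898618396288260=1834634071262848260
[28] T[28,13]:13*29206898819153109600+71823166587281982600=451512851236272407400 · T[28,14]:14*8541149231801585700+29206898819153109600=148782988064375309400 · T[28,15]:15*1834634071262848260+8541149231801585700=36060660300744309600
[29] T[29,14]:14*148782988064375309400+451512851236272407400=2534474684137526739000 · T[29,15]:15*36060660300744309600+148782988064375309400=689692892575539953400
[30] T[30,15]:15*689692892575539953400+2534474684137526739000=12879868072770626040000
Read S(30,15) = 12879868072770626040000.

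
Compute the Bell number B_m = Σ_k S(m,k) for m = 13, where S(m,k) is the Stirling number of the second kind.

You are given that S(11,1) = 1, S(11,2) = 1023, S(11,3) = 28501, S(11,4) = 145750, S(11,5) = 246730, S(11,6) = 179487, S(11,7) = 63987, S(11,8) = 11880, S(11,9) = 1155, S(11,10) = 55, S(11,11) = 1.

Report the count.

27644437

r12: T_12,1=1×1+0=1; T_12,2=2×1023+1=2047; T_12,3=3×28501+1023=86526; T_12,4=4×145750+28501=611501; T_12,5=5×246730+145750=1379400; T_12,6=6×179487+246730=1323652; T_12,7=7×63987+179487=627396; T_12,8=8×11880+63987=159027; T_12,9=9×1155+11880=22275; T_12,10=10×55+1155=1705; T_12,11=11×1+55=66; T_12,12=12×0+1=1
r13: T_13,1=1×1+0=1; T_13,2=2×2047+1=4095; T_13,3=3×86526+2047=261625; T_13,4=4×611501+86526=2532530; T_13,5=5×1379400+611501=7508501; T_13,6=6×1323652+1379400=9321312; T_13,7=7×627396+1323652=5715424; T_13,8=8×159027+627396=1899612; T_13,9=9×22275+159027=359502; T_13,10=10×1705+22275=39325; T_13,11=11×66+1705=2431; T_13,12=12×1+66=78; T_13,13=13×0+1=1
B_13 = ΣS(13,k) = 1+4095+261625+2532530+7508501+9321312+5715424+1899612+359502+39325+2431+78+1 = 27644437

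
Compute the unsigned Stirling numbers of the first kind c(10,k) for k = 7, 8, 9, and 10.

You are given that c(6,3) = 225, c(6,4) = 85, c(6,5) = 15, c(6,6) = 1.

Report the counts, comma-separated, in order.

i=7: T(7,4)=225+6·85=735 | T(7,5)=85+6·15=175 | T(7,6)=15+6·1=21 | T(7,7)=1+6·0=1
i=8: T(8,5)=735+7·175=1960 | T(8,6)=175+7·21=322 | T(8,7)=21+7·1=28 | T(8,8)=1+7·0=1
i=9: T(9,6)=1960+8·322=4536 | T(9,7)=322+8·28=546 | T(9,8)=28+8·1=36 | T(9,9)=1+8·0=1
i=10: T(10,7)=4536+9·546=9450 | T(10,8)=546+9·36=870 | T(10,9)=36+9·1=45 | T(10,10)=1+9·0=1
Read c(10,7) = 9450, c(10,8) = 870, c(10,9) = 45, c(10,10) = 1.

9450, 870, 45, 1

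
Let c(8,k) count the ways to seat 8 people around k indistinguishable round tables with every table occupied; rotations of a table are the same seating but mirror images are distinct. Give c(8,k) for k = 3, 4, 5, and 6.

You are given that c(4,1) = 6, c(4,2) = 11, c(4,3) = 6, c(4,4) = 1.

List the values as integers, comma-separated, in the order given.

i=5: T(5,1)=0+4·6=24 | T(5,2)=6+4·11=50 | T(5,3)=11+4·6=35 | T(5,4)=6+4·1=10 | T(5,5)=1+4·0=1
i=6: T(6,1)=0+5·24=120 | T(6,2)=24+5·50=274 | T(6,3)=50+5·35=225 | T(6,4)=35+5·10=85 | T(6,5)=10+5·1=15 | T(6,6)=1+5·0=1
i=7: T(7,2)=120+6·274=1764 | T(7,3)=274+6·225=1624 | T(7,4)=225+6·85=735 | T(7,5)=85+6·15=175 | T(7,6)=15+6·1=21
i=8: T(8,3)=1764+7·1624=13132 | T(8,4)=1624+7·735=6769 | T(8,5)=735+7·175=1960 | T(8,6)=175+7·21=322
Read c(8,3) = 13132, c(8,4) = 6769, c(8,5) = 1960, c(8,6) = 322.

13132, 6769, 1960, 322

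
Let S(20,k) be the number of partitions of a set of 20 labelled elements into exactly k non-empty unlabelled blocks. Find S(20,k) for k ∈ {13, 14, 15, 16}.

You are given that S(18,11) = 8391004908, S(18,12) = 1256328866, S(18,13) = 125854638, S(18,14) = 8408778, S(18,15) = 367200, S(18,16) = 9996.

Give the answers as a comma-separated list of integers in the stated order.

r19: T_19,12=12×1256328866+8391004908=23466951300; T_19,13=13×125854638+1256328866=2892439160; T_19,14=14×8408778+125854638=243577530; T_19,15=15×367200+8408778=13916778; T_19,16=16×9996+367200=527136
r20: T_20,13=13×2892439160+23466951300=61068660380; T_20,14=14×243577530+2892439160=6302524580; T_20,15=15×13916778+243577530=452329200; T_20,16=16×527136+13916778=22350954
Read S(20,13) = 61068660380, S(20,14) = 6302524580, S(20,15) = 452329200, S(20,16) = 22350954.

61068660380, 6302524580, 452329200, 22350954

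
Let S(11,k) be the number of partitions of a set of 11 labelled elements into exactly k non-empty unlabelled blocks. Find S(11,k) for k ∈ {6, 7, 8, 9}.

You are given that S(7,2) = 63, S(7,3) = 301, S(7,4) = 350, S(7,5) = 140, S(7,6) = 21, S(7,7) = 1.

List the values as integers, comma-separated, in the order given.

r8: T_8,3=3×301+63=966; T_8,4=4×350+301=1701; T_8,5=5×140+350=1050; T_8,6=6×21+140=266; T_8,7=7×1+21=28; T_8,8=8×0+1=1
r9: T_9,4=4×1701+966=7770; T_9,5=5×1050+1701=6951; T_9,6=6×266+1050=2646; T_9,7=7×28+266=462; T_9,8=8×1+28=36; T_9,9=9×0+1=1
r10: T_10,5=5×6951+7770=42525; T_10,6=6×2646+6951=22827; T_10,7=7×462+2646=5880; T_10,8=8×36+462=750; T_10,9=9×1+36=45
r11: T_11,6=6×22827+42525=179487; T_11,7=7×5880+22827=63987; T_11,8=8×750+5880=11880; T_11,9=9×45+750=1155
Read S(11,6) = 179487, S(11,7) = 63987, S(11,8) = 11880, S(11,9) = 1155.

179487, 63987, 11880, 1155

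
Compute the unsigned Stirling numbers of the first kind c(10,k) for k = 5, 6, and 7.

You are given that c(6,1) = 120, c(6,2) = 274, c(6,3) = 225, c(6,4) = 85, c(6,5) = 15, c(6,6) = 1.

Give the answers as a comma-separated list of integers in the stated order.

i=7: T(7,2)=120+6·274=1764 | T(7,3)=274+6·225=1624 | T(7,4)=225+6·85=735 | T(7,5)=85+6·15=175 | T(7,6)=15+6·1=21 | T(7,7)=1+6·0=1
i=8: T(8,3)=1764+7·1624=13132 | T(8,4)=1624+7·735=6769 | T(8,5)=735+7·175=1960 | T(8,6)=175+7·21=322 | T(8,7)=21+7·1=28
i=9: T(9,4)=13132+8·6769=67284 | T(9,5)=6769+8·1960=22449 | T(9,6)=1960+8·322=4536 | T(9,7)=322+8·28=546
i=10: T(10,5)=67284+9·22449=269325 | T(10,6)=22449+9·4536=63273 | T(10,7)=4536+9·546=9450
Read c(10,5) = 269325, c(10,6) = 63273, c(10,7) = 9450.

269325, 63273, 9450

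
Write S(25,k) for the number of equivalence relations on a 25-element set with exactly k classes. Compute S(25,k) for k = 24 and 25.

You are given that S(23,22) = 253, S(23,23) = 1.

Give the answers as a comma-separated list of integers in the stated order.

300, 1

@24  (24,23):1·23+253→276, (24,24):0·24+1→1
@25  (25,24):1·24+276→300, (25,25):0·25+1→1
Read S(25,24) = 300, S(25,25) = 1.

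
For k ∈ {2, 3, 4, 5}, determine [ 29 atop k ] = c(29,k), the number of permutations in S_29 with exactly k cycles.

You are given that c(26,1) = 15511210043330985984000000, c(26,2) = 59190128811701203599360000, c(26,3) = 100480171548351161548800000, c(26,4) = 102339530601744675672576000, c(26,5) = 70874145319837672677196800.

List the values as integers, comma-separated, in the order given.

i=27: T(27,1)=0+26·15511210043330985984000000=403291461126605635584000000 | T(27,2)=15511210043330985984000000+26·59190128811701203599360000=1554454559147562279567360000 | T(27,3)=59190128811701203599360000+26·100480171548351161548800000=2671674589068831403868160000 | T(27,4)=100480171548351161548800000+26·102339530601744675672576000=2761307967193712729035776000 | T(27,5)=102339530601744675672576000+26·70874145319837672677196800=1945067308917524165279692800
i=28: T(28,1)=0+27·403291461126605635584000000=10888869450418352160768000000 | T(28,2)=403291461126605635584000000+27·1554454559147562279567360000=42373564558110787183902720000 | T(28,3)=1554454559147562279567360000+27·2671674589068831403868160000=73689668464006010184007680000 | T(28,4)=2671674589068831403868160000+27·2761307967193712729035776000=77226989703299075087834112000 | T(28,5)=2761307967193712729035776000+27·1945067308917524165279692800=55278125307966865191587481600
i=29: T(29,2)=10888869450418352160768000000+28·42373564558110787183902720000=1197348677077520393310044160000 | T(29,3)=42373564558110787183902720000+28·73689668464006010184007680000=2105684281550279072336117760000 | T(29,4)=73689668464006010184007680000+28·77226989703299075087834112000=2236045380156380112643362816000 | T(29,5)=77226989703299075087834112000+28·55278125307966865191587481600=1625014498326371300452283596800
Read c(29,2) = 1197348677077520393310044160000, c(29,3) = 2105684281550279072336117760000, c(29,4) = 2236045380156380112643362816000, c(29,5) = 1625014498326371300452283596800.

1197348677077520393310044160000, 2105684281550279072336117760000, 2236045380156380112643362816000, 1625014498326371300452283596800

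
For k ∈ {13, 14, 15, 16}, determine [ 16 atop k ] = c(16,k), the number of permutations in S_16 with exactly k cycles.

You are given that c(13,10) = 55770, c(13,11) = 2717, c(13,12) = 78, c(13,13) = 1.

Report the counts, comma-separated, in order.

[14] T[14,11]:13*2717+55770=91091 · T[14,12]:13*78+2717=3731 · T[14,13]:13*1+78=91 · T[14,14]:13*0+1=1
[15] T[15,12]:14*3731+91091=143325 · T[15,13]:14*91+3731=5005 · T[15,14]:14*1+91=105 · T[15,15]:14*0+1=1
[16] T[16,13]:15*5005+143325=218400 · T[16,14]:15*105+5005=6580 · T[16,15]:15*1+105=120 · T[16,16]:15*0+1=1
Read c(16,13) = 218400, c(16,14) = 6580, c(16,15) = 120, c(16,16) = 1.

218400, 6580, 120, 1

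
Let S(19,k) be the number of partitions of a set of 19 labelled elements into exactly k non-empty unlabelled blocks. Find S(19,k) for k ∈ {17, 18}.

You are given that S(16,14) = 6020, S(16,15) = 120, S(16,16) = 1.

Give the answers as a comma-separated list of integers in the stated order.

12597, 171

[17] T[17,15]:15*120+6020=7820 · T[17,16]:16*1+120=136 · T[17,17]:17*0+1=1
[18] T[18,16]:16*136+7820=9996 · T[18,17]:17*1+136=153 · T[18,18]:18*0+1=1
[19] T[19,17]:17*153+9996=12597 · T[19,18]:18*1+153=171
Read S(19,17) = 12597, S(19,18) = 171.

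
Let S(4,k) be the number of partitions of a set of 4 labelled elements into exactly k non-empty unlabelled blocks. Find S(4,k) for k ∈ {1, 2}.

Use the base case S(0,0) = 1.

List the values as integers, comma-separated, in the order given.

1, 7

@1  (1,1):0·1+1→1
@2  (2,1):1·1+0→1, (2,2):0·2+1→1
@3  (3,1):1·1+0→1, (3,2):1·2+1→3
@4  (4,1):1·1+0→1, (4,2):3·2+1→7
Read S(4,1) = 1, S(4,2) = 7.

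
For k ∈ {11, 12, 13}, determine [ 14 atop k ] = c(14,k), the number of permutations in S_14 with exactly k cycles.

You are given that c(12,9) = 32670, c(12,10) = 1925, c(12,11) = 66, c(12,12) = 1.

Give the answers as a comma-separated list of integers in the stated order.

91091, 3731, 91

i=13: T(13,10)=32670+12·1925=55770 | T(13,11)=1925+12·66=2717 | T(13,12)=66+12·1=78 | T(13,13)=1+12·0=1
i=14: T(14,11)=55770+13·2717=91091 | T(14,12)=2717+13·78=3731 | T(14,13)=78+13·1=91
Read c(14,11) = 91091, c(14,12) = 3731, c(14,13) = 91.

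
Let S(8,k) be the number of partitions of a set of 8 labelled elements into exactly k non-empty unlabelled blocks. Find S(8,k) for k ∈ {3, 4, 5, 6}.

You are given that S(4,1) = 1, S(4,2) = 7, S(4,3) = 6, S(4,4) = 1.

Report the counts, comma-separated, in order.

@5  (5,1):1·1+0→1, (5,2):7·2+1→15, (5,3):6·3+7→25, (5,4):1·4+6→10, (5,5):0·5+1→1
@6  (6,1):1·1+0→1, (6,2):15·2+1→31, (6,3):25·3+15→90, (6,4):10·4+25→65, (6,5):1·5+10→15, (6,6):0·6+1→1
@7  (7,2):31·2+1→63, (7,3):90·3+31→301, (7,4):65·4+90→350, (7,5):15·5+65→140, (7,6):1·6+15→21
@8  (8,3):301·3+63→966, (8,4):350·4+301→1701, (8,5):140·5+350→1050, (8,6):21·6+140→266
Read S(8,3) = 966, S(8,4) = 1701, S(8,5) = 1050, S(8,6) = 266.

966, 1701, 1050, 266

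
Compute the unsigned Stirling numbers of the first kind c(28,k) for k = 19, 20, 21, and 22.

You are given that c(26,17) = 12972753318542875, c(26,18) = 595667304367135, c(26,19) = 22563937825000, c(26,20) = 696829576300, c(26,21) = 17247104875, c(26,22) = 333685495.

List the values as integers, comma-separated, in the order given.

60383004803151030, 2280730371654735, 71603372991150, 1845173352165

r27: T_27,18=26×595667304367135+12972753318542875=28460103232088385; T_27,19=26×22563937825000+595667304367135=1182329687817135; T_27,20=26×696829576300+22563937825000=40681506808800; T_27,21=26×17247104875+696829576300=1145254303050; T_27,22=26×333685495+17247104875=25922927745
r28: T_28,19=27×1182329687817135+28460103232088385=60383004803151030; T_28,20=27×40681506808800+1182329687817135=2280730371654735; T_28,21=27×1145254303050+40681506808800=71603372991150; T_28,22=27×25922927745+1145254303050=1845173352165
Read c(28,19) = 60383004803151030, c(28,20) = 2280730371654735, c(28,21) = 71603372991150, c(28,22) = 1845173352165.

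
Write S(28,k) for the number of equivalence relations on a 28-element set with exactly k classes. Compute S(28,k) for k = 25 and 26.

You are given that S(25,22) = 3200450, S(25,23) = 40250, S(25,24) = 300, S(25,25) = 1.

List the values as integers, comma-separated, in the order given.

@26  (26,23):40250·23+3200450→4126200, (26,24):300·24+40250→47450, (26,25):1·25+300→325, (26,26):0·26+1→1
@27  (27,24):47450·24+4126200→5265000, (27,25):325·25+47450→55575, (27,26):1·26+325→351
@28  (28,25):55575·25+5265000→6654375, (28,26):351·26+55575→64701
Read S(28,25) = 6654375, S(28,26) = 64701.

6654375, 64701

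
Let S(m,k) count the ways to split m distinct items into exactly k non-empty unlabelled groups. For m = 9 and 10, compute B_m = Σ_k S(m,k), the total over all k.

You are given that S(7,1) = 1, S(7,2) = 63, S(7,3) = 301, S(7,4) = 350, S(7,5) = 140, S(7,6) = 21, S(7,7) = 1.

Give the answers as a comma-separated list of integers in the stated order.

21147, 115975

[8] T[8,1]:1*1+0=1 · T[8,2]:2*63+1=127 · T[8,3]:3*301+63=966 · T[8,4]:4*350+301=1701 · T[8,5]:5*140+350=1050 · T[8,6]:6*21+140=266 · T[8,7]:7*1+21=28 · T[8,8]:8*0+1=1
[9] T[9,1]:1*1+0=1 · T[9,2]:2*127+1=255 · T[9,3]:3*966+127=3025 · T[9,4]:4*1701+966=7770 · T[9,5]:5*1050+1701=6951 · T[9,6]:6*266+1050=2646 · T[9,7]:7*28+266=462 · T[9,8]:8*1+28=36 · T[9,9]:9*0+1=1
[10] T[10,1]:1*1+0=1 · T[10,2]:2*255+1=511 · T[10,3]:3*3025+255=9330 · T[10,4]:4*7770+3025=34105 · T[10,5]:5*6951+7770=42525 · T[10,6]:6*2646+6951=22827 · T[10,7]:7*462+2646=5880 · T[10,8]:8*36+462=750 · T[10,9]:9*1+36=45 · T[10,10]:10*0+1=1
B_9 = ΣS(9,k) = 1+255+3025+7770+6951+2646+462+36+1 = 21147
B_10 = ΣS(10,k) = 1+511+9330+34105+42525+22827+5880+750+45+1 = 115975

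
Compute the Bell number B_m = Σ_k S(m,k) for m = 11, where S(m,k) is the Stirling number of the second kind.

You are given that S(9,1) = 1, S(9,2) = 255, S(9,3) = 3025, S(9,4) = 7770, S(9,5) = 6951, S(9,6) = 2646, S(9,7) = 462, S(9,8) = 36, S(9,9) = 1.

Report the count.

r10: T_10,1=1×1+0=1; T_10,2=2×255+1=511; T_10,3=3×3025+255=9330; T_10,4=4×7770+3025=34105; T_10,5=5×6951+7770=42525; T_10,6=6×2646+6951=22827; T_10,7=7×462+2646=5880; T_10,8=8×36+462=750; T_10,9=9×1+36=45; T_10,10=10×0+1=1
r11: T_11,1=1×1+0=1; T_11,2=2×511+1=1023; T_11,3=3×9330+511=28501; T_11,4=4×34105+9330=145750; T_11,5=5×42525+34105=246730; T_11,6=6×22827+42525=179487; T_11,7=7×5880+22827=63987; T_11,8=8×750+5880=11880; T_11,9=9×45+750=1155; T_11,10=10×1+45=55; T_11,11=11×0+1=1
B_11 = ΣS(11,k) = 1+1023+28501+145750+246730+179487+63987+11880+1155+55+1 = 678570

678570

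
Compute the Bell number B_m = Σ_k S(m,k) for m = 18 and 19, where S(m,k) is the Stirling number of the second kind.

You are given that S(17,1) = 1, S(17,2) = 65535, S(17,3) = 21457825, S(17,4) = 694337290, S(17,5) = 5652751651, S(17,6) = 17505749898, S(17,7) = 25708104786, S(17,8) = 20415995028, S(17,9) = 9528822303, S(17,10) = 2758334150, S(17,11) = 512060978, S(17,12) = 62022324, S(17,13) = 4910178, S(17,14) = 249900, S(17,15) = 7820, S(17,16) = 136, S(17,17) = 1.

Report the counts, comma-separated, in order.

682076806159, 5832742205057

r18: T_18,1=1×1+0=1; T_18,2=2×65535+1=131071; T_18,3=3×21457825+65535=64439010; T_18,4=4×694337290+21457825=2798806985; T_18,5=5×5652751651+694337290=28958095545; T_18,6=6×17505749898+5652751651=110687251039; T_18,7=7×25708104786+17505749898=197462483400; T_18,8=8×20415995028+25708104786=189036065010; T_18,9=9×9528822303+20415995028=106175395755; T_18,10=10×2758334150+9528822303=37112163803; T_18,11=11×512060978+2758334150=8391004908; T_18,12=12×62022324+512060978=1256328866; T_18,13=13×4910178+62022324=125854638; T_18,14=14×249900+4910178=8408778; T_18,15=15×7820+249900=367200; T_18,16=16×136+7820=9996; T_18,17=17×1+136=153; T_18,18=18×0+1=1
r19: T_19,1=1×1+0=1; T_19,2=2×131071+1=262143; T_19,3=3×64439010+131071=193448101; T_19,4=4×2798806985+64439010=11259666950; T_19,5=5×28958095545+2798806985=147589284710; T_19,6=6×110687251039+28958095545=693081601779; T_19,7=7×197462483400+110687251039=1492924634839; T_19,8=8×189036065010+197462483400=1709751003480; T_19,9=9×106175395755+189036065010=1144614626805; T_19,10=10×37112163803+106175395755=477297033785; T_19,11=11×8391004908+37112163803=129413217791; T_19,12=12×1256328866+8391004908=23466951300; T_19,13=13×125854638+1256328866=2892439160; T_19,14=14×8408778+125854638=243577530; T_19,15=15×367200+8408778=13916778; T_19,16=16×9996+367200=527136; T_19,17=17×153+9996=12597; T_19,18=18×1+153=171; T_19,19=19×0+1=1
B_18 = ΣS(18,k) = 1+131071+64439010+2798806985+28958095545+110687251039+197462483400+189036065010+106175395755+37112163803+8391004908+1256328866+125854638+8408778+367200+9996+153+1 = 682076806159
B_19 = ΣS(19,k) = 1+262143+193448101+11259666950+147589284710+693081601779+1492924634839+1709751003480+1144614626805+477297033785+129413217791+23466951300+2892439160+243577530+13916778+527136+12597+171+1 = 5832742205057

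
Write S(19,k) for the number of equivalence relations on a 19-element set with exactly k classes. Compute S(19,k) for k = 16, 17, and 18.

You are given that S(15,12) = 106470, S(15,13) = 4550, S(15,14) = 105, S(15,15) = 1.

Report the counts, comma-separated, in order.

527136, 12597, 171

@16  (16,13):4550·13+106470→165620, (16,14):105·14+4550→6020, (16,15):1·15+105→120, (16,16):0·16+1→1
@17  (17,14):6020·14+165620→249900, (17,15):120·15+6020→7820, (17,16):1·16+120→136, (17,17):0·17+1→1
@18  (18,15):7820·15+249900→367200, (18,16):136·16+7820→9996, (18,17):1·17+136→153, (18,18):0·18+1→1
@19  (19,16):9996·16+367200→527136, (19,17):153·17+9996→12597, (19,18):1·18+153→171
Read S(19,16) = 527136, S(19,17) = 12597, S(19,18) = 171.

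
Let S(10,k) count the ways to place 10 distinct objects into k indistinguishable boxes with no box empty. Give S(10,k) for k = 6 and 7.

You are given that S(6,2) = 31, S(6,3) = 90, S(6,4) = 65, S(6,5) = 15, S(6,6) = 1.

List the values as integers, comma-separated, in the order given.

r7: T_7,3=3×90+31=301; T_7,4=4×65+90=350; T_7,5=5×15+65=140; T_7,6=6×1+15=21; T_7,7=7×0+1=1
r8: T_8,4=4×350+301=1701; T_8,5=5×140+350=1050; T_8,6=6×21+140=266; T_8,7=7×1+21=28
r9: T_9,5=5×1050+1701=6951; T_9,6=6×266+1050=2646; T_9,7=7×28+266=462
r10: T_10,6=6×2646+6951=22827; T_10,7=7×462+2646=5880
Read S(10,6) = 22827, S(10,7) = 5880.

22827, 5880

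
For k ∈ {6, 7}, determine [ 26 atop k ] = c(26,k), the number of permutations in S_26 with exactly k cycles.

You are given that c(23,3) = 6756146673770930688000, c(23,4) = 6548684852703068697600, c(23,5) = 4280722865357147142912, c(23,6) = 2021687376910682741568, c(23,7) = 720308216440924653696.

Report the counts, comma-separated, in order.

35770355645907606826362624, 13746468217967926978680000

r24: T_24,4=23×6548684852703068697600+6756146673770930688000=157375898285941510732800; T_24,5=23×4280722865357147142912+6548684852703068697600=105005310755917452984576; T_24,6=23×2021687376910682741568+4280722865357147142912=50779532534302850198976; T_24,7=23×720308216440924653696+2021687376910682741568=18588776355051949776576
r25: T_25,5=24×105005310755917452984576+157375898285941510732800=2677503356427960382362624; T_25,6=24×50779532534302850198976+105005310755917452984576=1323714091579185857760000; T_25,7=24×18588776355051949776576+50779532534302850198976=496910165055549644836800
r26: T_26,6=25×1323714091579185857760000+2677503356427960382362624=35770355645907606826362624; T_26,7=25×496910165055549644836800+1323714091579185857760000=13746468217967926978680000
Read c(26,6) = 35770355645907606826362624, c(26,7) = 13746468217967926978680000.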